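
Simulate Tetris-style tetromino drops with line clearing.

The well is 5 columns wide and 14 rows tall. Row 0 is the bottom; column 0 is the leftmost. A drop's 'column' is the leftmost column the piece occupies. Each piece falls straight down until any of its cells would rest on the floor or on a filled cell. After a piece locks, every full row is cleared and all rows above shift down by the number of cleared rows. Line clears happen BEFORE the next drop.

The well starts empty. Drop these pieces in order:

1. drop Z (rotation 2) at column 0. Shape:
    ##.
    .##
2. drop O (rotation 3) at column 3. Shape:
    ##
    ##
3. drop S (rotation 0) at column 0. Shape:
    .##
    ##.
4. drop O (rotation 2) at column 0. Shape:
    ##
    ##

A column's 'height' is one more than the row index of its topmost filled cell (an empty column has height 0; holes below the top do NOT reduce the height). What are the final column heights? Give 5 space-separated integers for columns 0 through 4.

Answer: 6 6 4 2 2

Derivation:
Drop 1: Z rot2 at col 0 lands with bottom-row=0; cleared 0 line(s) (total 0); column heights now [2 2 1 0 0], max=2
Drop 2: O rot3 at col 3 lands with bottom-row=0; cleared 0 line(s) (total 0); column heights now [2 2 1 2 2], max=2
Drop 3: S rot0 at col 0 lands with bottom-row=2; cleared 0 line(s) (total 0); column heights now [3 4 4 2 2], max=4
Drop 4: O rot2 at col 0 lands with bottom-row=4; cleared 0 line(s) (total 0); column heights now [6 6 4 2 2], max=6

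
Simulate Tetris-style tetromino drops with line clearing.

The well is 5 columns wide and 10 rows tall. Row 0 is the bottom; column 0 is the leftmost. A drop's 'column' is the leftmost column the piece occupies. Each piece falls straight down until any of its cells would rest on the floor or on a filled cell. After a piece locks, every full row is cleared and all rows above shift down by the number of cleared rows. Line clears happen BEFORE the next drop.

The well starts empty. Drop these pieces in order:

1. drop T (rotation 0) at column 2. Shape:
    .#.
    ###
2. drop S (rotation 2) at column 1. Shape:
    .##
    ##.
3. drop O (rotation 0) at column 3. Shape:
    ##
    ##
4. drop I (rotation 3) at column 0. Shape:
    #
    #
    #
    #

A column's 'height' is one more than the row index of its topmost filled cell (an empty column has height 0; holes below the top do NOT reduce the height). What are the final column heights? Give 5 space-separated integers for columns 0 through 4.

Drop 1: T rot0 at col 2 lands with bottom-row=0; cleared 0 line(s) (total 0); column heights now [0 0 1 2 1], max=2
Drop 2: S rot2 at col 1 lands with bottom-row=1; cleared 0 line(s) (total 0); column heights now [0 2 3 3 1], max=3
Drop 3: O rot0 at col 3 lands with bottom-row=3; cleared 0 line(s) (total 0); column heights now [0 2 3 5 5], max=5
Drop 4: I rot3 at col 0 lands with bottom-row=0; cleared 0 line(s) (total 0); column heights now [4 2 3 5 5], max=5

Answer: 4 2 3 5 5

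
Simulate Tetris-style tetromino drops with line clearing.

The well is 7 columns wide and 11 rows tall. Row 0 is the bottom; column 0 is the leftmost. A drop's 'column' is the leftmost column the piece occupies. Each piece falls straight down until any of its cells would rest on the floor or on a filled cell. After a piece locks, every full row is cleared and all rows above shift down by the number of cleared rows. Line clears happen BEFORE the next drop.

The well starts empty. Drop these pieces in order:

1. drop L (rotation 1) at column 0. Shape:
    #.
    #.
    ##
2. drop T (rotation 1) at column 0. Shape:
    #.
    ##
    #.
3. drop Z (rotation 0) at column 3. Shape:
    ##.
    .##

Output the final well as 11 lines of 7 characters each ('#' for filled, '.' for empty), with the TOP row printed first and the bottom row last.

Answer: .......
.......
.......
.......
.......
#......
##.....
#......
#......
#..##..
##..##.

Derivation:
Drop 1: L rot1 at col 0 lands with bottom-row=0; cleared 0 line(s) (total 0); column heights now [3 1 0 0 0 0 0], max=3
Drop 2: T rot1 at col 0 lands with bottom-row=3; cleared 0 line(s) (total 0); column heights now [6 5 0 0 0 0 0], max=6
Drop 3: Z rot0 at col 3 lands with bottom-row=0; cleared 0 line(s) (total 0); column heights now [6 5 0 2 2 1 0], max=6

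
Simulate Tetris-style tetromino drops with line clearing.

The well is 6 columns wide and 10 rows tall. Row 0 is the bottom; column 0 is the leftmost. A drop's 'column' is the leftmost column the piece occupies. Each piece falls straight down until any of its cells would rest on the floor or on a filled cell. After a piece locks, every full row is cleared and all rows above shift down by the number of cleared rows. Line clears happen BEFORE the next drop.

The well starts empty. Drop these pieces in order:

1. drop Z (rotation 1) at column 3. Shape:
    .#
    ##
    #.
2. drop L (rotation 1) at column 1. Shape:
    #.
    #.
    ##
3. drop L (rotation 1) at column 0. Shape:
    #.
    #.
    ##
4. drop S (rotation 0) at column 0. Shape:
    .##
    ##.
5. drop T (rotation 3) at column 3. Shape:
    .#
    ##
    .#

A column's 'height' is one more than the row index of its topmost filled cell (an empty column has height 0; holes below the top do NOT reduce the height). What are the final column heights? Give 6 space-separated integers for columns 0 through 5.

Drop 1: Z rot1 at col 3 lands with bottom-row=0; cleared 0 line(s) (total 0); column heights now [0 0 0 2 3 0], max=3
Drop 2: L rot1 at col 1 lands with bottom-row=0; cleared 0 line(s) (total 0); column heights now [0 3 1 2 3 0], max=3
Drop 3: L rot1 at col 0 lands with bottom-row=3; cleared 0 line(s) (total 0); column heights now [6 4 1 2 3 0], max=6
Drop 4: S rot0 at col 0 lands with bottom-row=6; cleared 0 line(s) (total 0); column heights now [7 8 8 2 3 0], max=8
Drop 5: T rot3 at col 3 lands with bottom-row=3; cleared 0 line(s) (total 0); column heights now [7 8 8 5 6 0], max=8

Answer: 7 8 8 5 6 0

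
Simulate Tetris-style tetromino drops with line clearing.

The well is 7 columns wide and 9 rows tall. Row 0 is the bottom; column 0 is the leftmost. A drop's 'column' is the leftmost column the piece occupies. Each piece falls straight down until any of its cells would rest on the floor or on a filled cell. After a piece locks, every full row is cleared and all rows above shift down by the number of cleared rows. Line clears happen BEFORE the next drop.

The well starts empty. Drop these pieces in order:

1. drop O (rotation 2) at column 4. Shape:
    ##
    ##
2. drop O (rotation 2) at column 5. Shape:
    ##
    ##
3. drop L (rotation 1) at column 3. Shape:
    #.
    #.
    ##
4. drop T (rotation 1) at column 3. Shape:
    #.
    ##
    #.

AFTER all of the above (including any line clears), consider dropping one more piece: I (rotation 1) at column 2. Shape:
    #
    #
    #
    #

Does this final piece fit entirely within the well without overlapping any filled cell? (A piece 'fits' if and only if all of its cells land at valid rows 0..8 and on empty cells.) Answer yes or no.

Answer: yes

Derivation:
Drop 1: O rot2 at col 4 lands with bottom-row=0; cleared 0 line(s) (total 0); column heights now [0 0 0 0 2 2 0], max=2
Drop 2: O rot2 at col 5 lands with bottom-row=2; cleared 0 line(s) (total 0); column heights now [0 0 0 0 2 4 4], max=4
Drop 3: L rot1 at col 3 lands with bottom-row=2; cleared 0 line(s) (total 0); column heights now [0 0 0 5 3 4 4], max=5
Drop 4: T rot1 at col 3 lands with bottom-row=5; cleared 0 line(s) (total 0); column heights now [0 0 0 8 7 4 4], max=8
Test piece I rot1 at col 2 (width 1): heights before test = [0 0 0 8 7 4 4]; fits = True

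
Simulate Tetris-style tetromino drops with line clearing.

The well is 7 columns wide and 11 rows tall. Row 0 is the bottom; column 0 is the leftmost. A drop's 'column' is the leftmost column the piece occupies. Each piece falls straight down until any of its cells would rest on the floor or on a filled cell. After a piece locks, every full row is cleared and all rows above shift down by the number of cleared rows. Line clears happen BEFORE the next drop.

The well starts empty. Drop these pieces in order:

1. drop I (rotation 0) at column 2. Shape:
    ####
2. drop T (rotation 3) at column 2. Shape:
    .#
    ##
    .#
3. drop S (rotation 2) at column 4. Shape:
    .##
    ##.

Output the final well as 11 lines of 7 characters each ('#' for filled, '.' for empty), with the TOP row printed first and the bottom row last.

Answer: .......
.......
.......
.......
.......
.......
.......
...#...
..##.##
...###.
..####.

Derivation:
Drop 1: I rot0 at col 2 lands with bottom-row=0; cleared 0 line(s) (total 0); column heights now [0 0 1 1 1 1 0], max=1
Drop 2: T rot3 at col 2 lands with bottom-row=1; cleared 0 line(s) (total 0); column heights now [0 0 3 4 1 1 0], max=4
Drop 3: S rot2 at col 4 lands with bottom-row=1; cleared 0 line(s) (total 0); column heights now [0 0 3 4 2 3 3], max=4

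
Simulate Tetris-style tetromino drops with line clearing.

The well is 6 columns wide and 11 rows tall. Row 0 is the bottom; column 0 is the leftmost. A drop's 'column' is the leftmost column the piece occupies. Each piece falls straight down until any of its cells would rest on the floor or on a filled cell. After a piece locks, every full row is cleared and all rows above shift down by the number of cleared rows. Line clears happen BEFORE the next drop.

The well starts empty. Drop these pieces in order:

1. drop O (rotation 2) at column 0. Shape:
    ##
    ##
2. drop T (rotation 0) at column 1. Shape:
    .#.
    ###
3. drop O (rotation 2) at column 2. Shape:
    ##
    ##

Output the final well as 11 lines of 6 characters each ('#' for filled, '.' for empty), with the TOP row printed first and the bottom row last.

Drop 1: O rot2 at col 0 lands with bottom-row=0; cleared 0 line(s) (total 0); column heights now [2 2 0 0 0 0], max=2
Drop 2: T rot0 at col 1 lands with bottom-row=2; cleared 0 line(s) (total 0); column heights now [2 3 4 3 0 0], max=4
Drop 3: O rot2 at col 2 lands with bottom-row=4; cleared 0 line(s) (total 0); column heights now [2 3 6 6 0 0], max=6

Answer: ......
......
......
......
......
..##..
..##..
..#...
.###..
##....
##....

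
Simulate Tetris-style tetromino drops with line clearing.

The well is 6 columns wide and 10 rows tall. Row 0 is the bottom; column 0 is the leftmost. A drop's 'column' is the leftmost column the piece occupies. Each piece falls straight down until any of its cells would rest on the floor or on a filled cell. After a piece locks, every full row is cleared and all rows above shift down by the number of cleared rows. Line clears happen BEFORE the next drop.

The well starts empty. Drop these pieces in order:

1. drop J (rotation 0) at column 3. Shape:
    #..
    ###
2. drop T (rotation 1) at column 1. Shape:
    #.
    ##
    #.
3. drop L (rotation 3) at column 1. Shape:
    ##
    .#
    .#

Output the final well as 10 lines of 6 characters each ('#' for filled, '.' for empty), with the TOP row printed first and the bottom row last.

Drop 1: J rot0 at col 3 lands with bottom-row=0; cleared 0 line(s) (total 0); column heights now [0 0 0 2 1 1], max=2
Drop 2: T rot1 at col 1 lands with bottom-row=0; cleared 0 line(s) (total 0); column heights now [0 3 2 2 1 1], max=3
Drop 3: L rot3 at col 1 lands with bottom-row=2; cleared 0 line(s) (total 0); column heights now [0 5 5 2 1 1], max=5

Answer: ......
......
......
......
......
.##...
..#...
.##...
.###..
.#.###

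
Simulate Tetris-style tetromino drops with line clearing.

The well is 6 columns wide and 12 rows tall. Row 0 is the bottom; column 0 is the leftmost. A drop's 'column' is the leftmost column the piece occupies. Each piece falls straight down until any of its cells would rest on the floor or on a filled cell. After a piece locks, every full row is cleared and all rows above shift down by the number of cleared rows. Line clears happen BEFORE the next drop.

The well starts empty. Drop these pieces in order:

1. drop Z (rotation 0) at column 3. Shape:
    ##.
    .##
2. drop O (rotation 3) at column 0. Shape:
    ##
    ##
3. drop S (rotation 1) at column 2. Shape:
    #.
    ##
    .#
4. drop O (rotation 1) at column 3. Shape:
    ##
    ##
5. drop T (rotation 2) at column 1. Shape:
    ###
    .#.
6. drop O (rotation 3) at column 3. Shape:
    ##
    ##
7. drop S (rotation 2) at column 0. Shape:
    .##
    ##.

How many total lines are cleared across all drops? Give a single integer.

Answer: 0

Derivation:
Drop 1: Z rot0 at col 3 lands with bottom-row=0; cleared 0 line(s) (total 0); column heights now [0 0 0 2 2 1], max=2
Drop 2: O rot3 at col 0 lands with bottom-row=0; cleared 0 line(s) (total 0); column heights now [2 2 0 2 2 1], max=2
Drop 3: S rot1 at col 2 lands with bottom-row=2; cleared 0 line(s) (total 0); column heights now [2 2 5 4 2 1], max=5
Drop 4: O rot1 at col 3 lands with bottom-row=4; cleared 0 line(s) (total 0); column heights now [2 2 5 6 6 1], max=6
Drop 5: T rot2 at col 1 lands with bottom-row=5; cleared 0 line(s) (total 0); column heights now [2 7 7 7 6 1], max=7
Drop 6: O rot3 at col 3 lands with bottom-row=7; cleared 0 line(s) (total 0); column heights now [2 7 7 9 9 1], max=9
Drop 7: S rot2 at col 0 lands with bottom-row=7; cleared 0 line(s) (total 0); column heights now [8 9 9 9 9 1], max=9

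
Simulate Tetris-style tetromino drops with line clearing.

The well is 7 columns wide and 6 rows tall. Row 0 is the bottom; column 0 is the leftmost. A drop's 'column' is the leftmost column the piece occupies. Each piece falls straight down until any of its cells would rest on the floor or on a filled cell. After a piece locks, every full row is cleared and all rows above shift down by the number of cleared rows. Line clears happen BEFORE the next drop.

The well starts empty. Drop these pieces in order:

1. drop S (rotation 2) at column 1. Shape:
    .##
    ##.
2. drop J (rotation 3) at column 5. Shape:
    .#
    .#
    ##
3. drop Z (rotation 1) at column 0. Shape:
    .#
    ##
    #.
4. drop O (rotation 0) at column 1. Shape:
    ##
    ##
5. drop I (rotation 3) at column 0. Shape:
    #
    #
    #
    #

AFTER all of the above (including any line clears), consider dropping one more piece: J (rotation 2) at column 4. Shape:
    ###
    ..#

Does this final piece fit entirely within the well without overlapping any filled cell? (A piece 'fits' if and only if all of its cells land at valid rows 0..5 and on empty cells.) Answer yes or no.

Drop 1: S rot2 at col 1 lands with bottom-row=0; cleared 0 line(s) (total 0); column heights now [0 1 2 2 0 0 0], max=2
Drop 2: J rot3 at col 5 lands with bottom-row=0; cleared 0 line(s) (total 0); column heights now [0 1 2 2 0 1 3], max=3
Drop 3: Z rot1 at col 0 lands with bottom-row=0; cleared 0 line(s) (total 0); column heights now [2 3 2 2 0 1 3], max=3
Drop 4: O rot0 at col 1 lands with bottom-row=3; cleared 0 line(s) (total 0); column heights now [2 5 5 2 0 1 3], max=5
Drop 5: I rot3 at col 0 lands with bottom-row=2; cleared 0 line(s) (total 0); column heights now [6 5 5 2 0 1 3], max=6
Test piece J rot2 at col 4 (width 3): heights before test = [6 5 5 2 0 1 3]; fits = True

Answer: yes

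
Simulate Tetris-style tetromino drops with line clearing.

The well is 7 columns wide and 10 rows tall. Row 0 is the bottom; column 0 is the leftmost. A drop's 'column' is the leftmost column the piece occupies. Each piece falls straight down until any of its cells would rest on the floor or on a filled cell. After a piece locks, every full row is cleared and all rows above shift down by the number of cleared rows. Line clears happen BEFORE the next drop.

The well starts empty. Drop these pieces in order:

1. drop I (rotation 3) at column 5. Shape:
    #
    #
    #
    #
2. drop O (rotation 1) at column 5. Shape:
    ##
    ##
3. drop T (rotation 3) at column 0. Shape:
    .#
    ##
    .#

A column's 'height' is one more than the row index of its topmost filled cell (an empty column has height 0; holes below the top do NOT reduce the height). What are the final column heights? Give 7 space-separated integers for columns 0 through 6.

Drop 1: I rot3 at col 5 lands with bottom-row=0; cleared 0 line(s) (total 0); column heights now [0 0 0 0 0 4 0], max=4
Drop 2: O rot1 at col 5 lands with bottom-row=4; cleared 0 line(s) (total 0); column heights now [0 0 0 0 0 6 6], max=6
Drop 3: T rot3 at col 0 lands with bottom-row=0; cleared 0 line(s) (total 0); column heights now [2 3 0 0 0 6 6], max=6

Answer: 2 3 0 0 0 6 6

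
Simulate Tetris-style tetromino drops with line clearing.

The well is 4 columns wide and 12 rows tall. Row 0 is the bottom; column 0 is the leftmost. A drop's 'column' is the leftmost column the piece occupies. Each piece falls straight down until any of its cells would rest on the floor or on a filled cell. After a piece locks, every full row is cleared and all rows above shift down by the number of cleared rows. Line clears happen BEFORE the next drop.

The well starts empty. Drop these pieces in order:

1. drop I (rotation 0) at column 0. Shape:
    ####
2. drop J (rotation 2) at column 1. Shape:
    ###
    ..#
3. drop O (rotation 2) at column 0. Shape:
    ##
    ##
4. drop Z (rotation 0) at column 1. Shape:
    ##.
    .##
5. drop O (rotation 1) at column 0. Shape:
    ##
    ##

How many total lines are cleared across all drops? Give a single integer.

Drop 1: I rot0 at col 0 lands with bottom-row=0; cleared 1 line(s) (total 1); column heights now [0 0 0 0], max=0
Drop 2: J rot2 at col 1 lands with bottom-row=0; cleared 0 line(s) (total 1); column heights now [0 2 2 2], max=2
Drop 3: O rot2 at col 0 lands with bottom-row=2; cleared 0 line(s) (total 1); column heights now [4 4 2 2], max=4
Drop 4: Z rot0 at col 1 lands with bottom-row=3; cleared 1 line(s) (total 2); column heights now [3 4 4 2], max=4
Drop 5: O rot1 at col 0 lands with bottom-row=4; cleared 0 line(s) (total 2); column heights now [6 6 4 2], max=6

Answer: 2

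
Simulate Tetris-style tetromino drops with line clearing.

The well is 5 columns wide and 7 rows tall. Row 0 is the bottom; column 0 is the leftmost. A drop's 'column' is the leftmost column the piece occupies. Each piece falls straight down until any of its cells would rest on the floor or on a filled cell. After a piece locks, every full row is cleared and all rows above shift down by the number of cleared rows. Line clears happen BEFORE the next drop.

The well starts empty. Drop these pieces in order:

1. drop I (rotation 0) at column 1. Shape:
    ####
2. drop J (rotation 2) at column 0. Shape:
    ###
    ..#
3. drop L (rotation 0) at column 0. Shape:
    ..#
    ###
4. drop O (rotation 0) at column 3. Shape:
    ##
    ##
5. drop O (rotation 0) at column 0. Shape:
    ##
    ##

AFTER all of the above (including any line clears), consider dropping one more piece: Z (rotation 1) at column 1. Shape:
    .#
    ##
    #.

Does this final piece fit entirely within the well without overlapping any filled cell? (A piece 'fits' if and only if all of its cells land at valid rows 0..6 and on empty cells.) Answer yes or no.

Drop 1: I rot0 at col 1 lands with bottom-row=0; cleared 0 line(s) (total 0); column heights now [0 1 1 1 1], max=1
Drop 2: J rot2 at col 0 lands with bottom-row=1; cleared 0 line(s) (total 0); column heights now [3 3 3 1 1], max=3
Drop 3: L rot0 at col 0 lands with bottom-row=3; cleared 0 line(s) (total 0); column heights now [4 4 5 1 1], max=5
Drop 4: O rot0 at col 3 lands with bottom-row=1; cleared 1 line(s) (total 1); column heights now [3 3 4 2 2], max=4
Drop 5: O rot0 at col 0 lands with bottom-row=3; cleared 0 line(s) (total 1); column heights now [5 5 4 2 2], max=5
Test piece Z rot1 at col 1 (width 2): heights before test = [5 5 4 2 2]; fits = False

Answer: no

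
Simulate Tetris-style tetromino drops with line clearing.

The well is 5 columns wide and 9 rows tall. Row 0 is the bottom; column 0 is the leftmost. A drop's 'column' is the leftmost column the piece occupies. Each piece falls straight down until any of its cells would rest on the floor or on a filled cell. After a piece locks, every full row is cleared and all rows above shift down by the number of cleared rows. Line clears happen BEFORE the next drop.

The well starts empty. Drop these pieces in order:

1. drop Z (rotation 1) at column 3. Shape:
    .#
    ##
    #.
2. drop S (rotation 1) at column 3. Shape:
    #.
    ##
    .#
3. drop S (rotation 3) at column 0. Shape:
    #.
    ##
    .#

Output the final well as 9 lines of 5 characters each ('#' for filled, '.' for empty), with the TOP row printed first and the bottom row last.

Drop 1: Z rot1 at col 3 lands with bottom-row=0; cleared 0 line(s) (total 0); column heights now [0 0 0 2 3], max=3
Drop 2: S rot1 at col 3 lands with bottom-row=3; cleared 0 line(s) (total 0); column heights now [0 0 0 6 5], max=6
Drop 3: S rot3 at col 0 lands with bottom-row=0; cleared 0 line(s) (total 0); column heights now [3 2 0 6 5], max=6

Answer: .....
.....
.....
...#.
...##
....#
#...#
##.##
.#.#.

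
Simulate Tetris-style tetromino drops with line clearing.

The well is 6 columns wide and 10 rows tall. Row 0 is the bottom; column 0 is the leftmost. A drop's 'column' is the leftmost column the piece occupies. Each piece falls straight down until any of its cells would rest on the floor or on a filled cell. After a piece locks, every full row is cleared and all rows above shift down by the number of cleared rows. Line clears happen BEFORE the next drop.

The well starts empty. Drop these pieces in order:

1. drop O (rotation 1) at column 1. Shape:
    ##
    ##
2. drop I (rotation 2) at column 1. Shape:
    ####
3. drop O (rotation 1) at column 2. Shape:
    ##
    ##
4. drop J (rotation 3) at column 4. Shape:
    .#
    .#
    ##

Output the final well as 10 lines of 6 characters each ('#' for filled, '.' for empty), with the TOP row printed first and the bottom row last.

Drop 1: O rot1 at col 1 lands with bottom-row=0; cleared 0 line(s) (total 0); column heights now [0 2 2 0 0 0], max=2
Drop 2: I rot2 at col 1 lands with bottom-row=2; cleared 0 line(s) (total 0); column heights now [0 3 3 3 3 0], max=3
Drop 3: O rot1 at col 2 lands with bottom-row=3; cleared 0 line(s) (total 0); column heights now [0 3 5 5 3 0], max=5
Drop 4: J rot3 at col 4 lands with bottom-row=3; cleared 0 line(s) (total 0); column heights now [0 3 5 5 4 6], max=6

Answer: ......
......
......
......
.....#
..##.#
..####
.####.
.##...
.##...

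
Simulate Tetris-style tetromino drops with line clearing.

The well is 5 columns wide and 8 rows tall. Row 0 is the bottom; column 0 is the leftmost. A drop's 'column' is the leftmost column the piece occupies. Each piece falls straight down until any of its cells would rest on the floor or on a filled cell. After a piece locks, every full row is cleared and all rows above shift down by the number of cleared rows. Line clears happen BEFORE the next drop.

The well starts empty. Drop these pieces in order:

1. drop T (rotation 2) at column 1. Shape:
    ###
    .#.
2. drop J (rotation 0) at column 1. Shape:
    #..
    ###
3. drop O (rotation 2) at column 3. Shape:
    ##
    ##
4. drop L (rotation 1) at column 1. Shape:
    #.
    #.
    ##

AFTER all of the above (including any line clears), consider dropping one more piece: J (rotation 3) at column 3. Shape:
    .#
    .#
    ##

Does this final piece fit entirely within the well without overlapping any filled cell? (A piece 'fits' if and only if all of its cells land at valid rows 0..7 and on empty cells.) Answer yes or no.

Drop 1: T rot2 at col 1 lands with bottom-row=0; cleared 0 line(s) (total 0); column heights now [0 2 2 2 0], max=2
Drop 2: J rot0 at col 1 lands with bottom-row=2; cleared 0 line(s) (total 0); column heights now [0 4 3 3 0], max=4
Drop 3: O rot2 at col 3 lands with bottom-row=3; cleared 0 line(s) (total 0); column heights now [0 4 3 5 5], max=5
Drop 4: L rot1 at col 1 lands with bottom-row=4; cleared 0 line(s) (total 0); column heights now [0 7 5 5 5], max=7
Test piece J rot3 at col 3 (width 2): heights before test = [0 7 5 5 5]; fits = True

Answer: yes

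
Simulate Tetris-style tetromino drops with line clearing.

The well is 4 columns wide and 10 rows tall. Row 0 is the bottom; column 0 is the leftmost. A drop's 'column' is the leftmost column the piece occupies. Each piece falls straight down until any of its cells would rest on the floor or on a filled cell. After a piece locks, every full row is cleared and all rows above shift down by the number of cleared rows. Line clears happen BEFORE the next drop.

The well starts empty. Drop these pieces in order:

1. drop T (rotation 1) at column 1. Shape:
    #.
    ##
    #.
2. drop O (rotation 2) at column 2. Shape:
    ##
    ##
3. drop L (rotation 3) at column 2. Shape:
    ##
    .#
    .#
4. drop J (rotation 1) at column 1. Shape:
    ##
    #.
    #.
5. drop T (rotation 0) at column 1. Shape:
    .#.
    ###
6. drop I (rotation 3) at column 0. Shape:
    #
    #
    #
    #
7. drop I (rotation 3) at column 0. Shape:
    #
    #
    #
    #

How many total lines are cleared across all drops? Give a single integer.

Answer: 2

Derivation:
Drop 1: T rot1 at col 1 lands with bottom-row=0; cleared 0 line(s) (total 0); column heights now [0 3 2 0], max=3
Drop 2: O rot2 at col 2 lands with bottom-row=2; cleared 0 line(s) (total 0); column heights now [0 3 4 4], max=4
Drop 3: L rot3 at col 2 lands with bottom-row=4; cleared 0 line(s) (total 0); column heights now [0 3 7 7], max=7
Drop 4: J rot1 at col 1 lands with bottom-row=5; cleared 0 line(s) (total 0); column heights now [0 8 8 7], max=8
Drop 5: T rot0 at col 1 lands with bottom-row=8; cleared 0 line(s) (total 0); column heights now [0 9 10 9], max=10
Drop 6: I rot3 at col 0 lands with bottom-row=0; cleared 1 line(s) (total 1); column heights now [3 8 9 8], max=9
Drop 7: I rot3 at col 0 lands with bottom-row=3; cleared 1 line(s) (total 2); column heights now [6 7 8 7], max=8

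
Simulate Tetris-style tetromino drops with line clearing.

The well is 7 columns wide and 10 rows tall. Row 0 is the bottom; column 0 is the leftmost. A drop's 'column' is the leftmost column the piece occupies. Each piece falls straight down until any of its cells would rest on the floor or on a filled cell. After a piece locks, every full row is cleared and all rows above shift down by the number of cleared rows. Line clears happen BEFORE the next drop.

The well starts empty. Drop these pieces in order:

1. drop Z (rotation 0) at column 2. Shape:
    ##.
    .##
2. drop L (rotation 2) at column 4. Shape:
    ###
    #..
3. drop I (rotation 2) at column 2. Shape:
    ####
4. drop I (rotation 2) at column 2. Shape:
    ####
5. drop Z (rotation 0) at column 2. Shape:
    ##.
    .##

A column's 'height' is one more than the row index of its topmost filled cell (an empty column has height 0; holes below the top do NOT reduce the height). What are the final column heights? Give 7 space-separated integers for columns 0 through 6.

Answer: 0 0 7 7 6 5 3

Derivation:
Drop 1: Z rot0 at col 2 lands with bottom-row=0; cleared 0 line(s) (total 0); column heights now [0 0 2 2 1 0 0], max=2
Drop 2: L rot2 at col 4 lands with bottom-row=1; cleared 0 line(s) (total 0); column heights now [0 0 2 2 3 3 3], max=3
Drop 3: I rot2 at col 2 lands with bottom-row=3; cleared 0 line(s) (total 0); column heights now [0 0 4 4 4 4 3], max=4
Drop 4: I rot2 at col 2 lands with bottom-row=4; cleared 0 line(s) (total 0); column heights now [0 0 5 5 5 5 3], max=5
Drop 5: Z rot0 at col 2 lands with bottom-row=5; cleared 0 line(s) (total 0); column heights now [0 0 7 7 6 5 3], max=7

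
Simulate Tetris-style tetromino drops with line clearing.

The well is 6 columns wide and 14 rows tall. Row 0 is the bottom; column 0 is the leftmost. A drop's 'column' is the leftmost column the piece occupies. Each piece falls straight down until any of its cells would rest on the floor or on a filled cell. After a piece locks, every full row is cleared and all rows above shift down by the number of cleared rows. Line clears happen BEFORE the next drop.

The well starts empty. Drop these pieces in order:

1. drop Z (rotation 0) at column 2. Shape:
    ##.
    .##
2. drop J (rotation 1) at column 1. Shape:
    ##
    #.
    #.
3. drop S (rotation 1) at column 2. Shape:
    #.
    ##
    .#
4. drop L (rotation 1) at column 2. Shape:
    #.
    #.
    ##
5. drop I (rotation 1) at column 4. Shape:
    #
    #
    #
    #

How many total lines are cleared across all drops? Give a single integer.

Drop 1: Z rot0 at col 2 lands with bottom-row=0; cleared 0 line(s) (total 0); column heights now [0 0 2 2 1 0], max=2
Drop 2: J rot1 at col 1 lands with bottom-row=0; cleared 0 line(s) (total 0); column heights now [0 3 3 2 1 0], max=3
Drop 3: S rot1 at col 2 lands with bottom-row=2; cleared 0 line(s) (total 0); column heights now [0 3 5 4 1 0], max=5
Drop 4: L rot1 at col 2 lands with bottom-row=5; cleared 0 line(s) (total 0); column heights now [0 3 8 6 1 0], max=8
Drop 5: I rot1 at col 4 lands with bottom-row=1; cleared 0 line(s) (total 0); column heights now [0 3 8 6 5 0], max=8

Answer: 0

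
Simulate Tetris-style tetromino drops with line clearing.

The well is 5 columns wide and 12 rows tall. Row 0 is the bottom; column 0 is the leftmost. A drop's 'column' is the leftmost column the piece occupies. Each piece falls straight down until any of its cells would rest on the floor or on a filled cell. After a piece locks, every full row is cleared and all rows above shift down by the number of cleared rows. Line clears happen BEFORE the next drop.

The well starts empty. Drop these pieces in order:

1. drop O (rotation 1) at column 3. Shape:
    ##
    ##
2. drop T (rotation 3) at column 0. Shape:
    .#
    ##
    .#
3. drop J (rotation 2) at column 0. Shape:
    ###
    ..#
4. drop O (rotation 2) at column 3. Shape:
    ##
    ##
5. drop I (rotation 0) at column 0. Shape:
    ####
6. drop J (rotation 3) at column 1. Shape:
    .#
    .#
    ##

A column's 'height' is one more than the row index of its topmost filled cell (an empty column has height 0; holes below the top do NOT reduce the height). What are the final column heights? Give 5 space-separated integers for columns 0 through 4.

Answer: 4 5 7 4 3

Derivation:
Drop 1: O rot1 at col 3 lands with bottom-row=0; cleared 0 line(s) (total 0); column heights now [0 0 0 2 2], max=2
Drop 2: T rot3 at col 0 lands with bottom-row=0; cleared 0 line(s) (total 0); column heights now [2 3 0 2 2], max=3
Drop 3: J rot2 at col 0 lands with bottom-row=2; cleared 0 line(s) (total 0); column heights now [4 4 4 2 2], max=4
Drop 4: O rot2 at col 3 lands with bottom-row=2; cleared 1 line(s) (total 1); column heights now [2 3 3 3 3], max=3
Drop 5: I rot0 at col 0 lands with bottom-row=3; cleared 0 line(s) (total 1); column heights now [4 4 4 4 3], max=4
Drop 6: J rot3 at col 1 lands with bottom-row=4; cleared 0 line(s) (total 1); column heights now [4 5 7 4 3], max=7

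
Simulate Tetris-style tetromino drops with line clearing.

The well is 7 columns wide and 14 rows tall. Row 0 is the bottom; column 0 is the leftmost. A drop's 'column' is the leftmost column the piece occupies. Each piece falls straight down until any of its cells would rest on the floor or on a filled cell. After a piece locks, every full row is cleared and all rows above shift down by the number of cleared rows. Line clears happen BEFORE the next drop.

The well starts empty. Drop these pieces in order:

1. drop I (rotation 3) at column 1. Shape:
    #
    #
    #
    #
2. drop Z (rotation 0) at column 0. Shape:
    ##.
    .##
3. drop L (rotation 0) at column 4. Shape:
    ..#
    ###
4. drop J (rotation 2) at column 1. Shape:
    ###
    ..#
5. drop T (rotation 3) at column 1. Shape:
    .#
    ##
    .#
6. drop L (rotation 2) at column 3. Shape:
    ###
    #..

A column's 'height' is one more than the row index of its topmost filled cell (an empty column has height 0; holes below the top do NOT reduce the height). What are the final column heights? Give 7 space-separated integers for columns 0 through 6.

Drop 1: I rot3 at col 1 lands with bottom-row=0; cleared 0 line(s) (total 0); column heights now [0 4 0 0 0 0 0], max=4
Drop 2: Z rot0 at col 0 lands with bottom-row=4; cleared 0 line(s) (total 0); column heights now [6 6 5 0 0 0 0], max=6
Drop 3: L rot0 at col 4 lands with bottom-row=0; cleared 0 line(s) (total 0); column heights now [6 6 5 0 1 1 2], max=6
Drop 4: J rot2 at col 1 lands with bottom-row=5; cleared 0 line(s) (total 0); column heights now [6 7 7 7 1 1 2], max=7
Drop 5: T rot3 at col 1 lands with bottom-row=7; cleared 0 line(s) (total 0); column heights now [6 9 10 7 1 1 2], max=10
Drop 6: L rot2 at col 3 lands with bottom-row=7; cleared 0 line(s) (total 0); column heights now [6 9 10 9 9 9 2], max=10

Answer: 6 9 10 9 9 9 2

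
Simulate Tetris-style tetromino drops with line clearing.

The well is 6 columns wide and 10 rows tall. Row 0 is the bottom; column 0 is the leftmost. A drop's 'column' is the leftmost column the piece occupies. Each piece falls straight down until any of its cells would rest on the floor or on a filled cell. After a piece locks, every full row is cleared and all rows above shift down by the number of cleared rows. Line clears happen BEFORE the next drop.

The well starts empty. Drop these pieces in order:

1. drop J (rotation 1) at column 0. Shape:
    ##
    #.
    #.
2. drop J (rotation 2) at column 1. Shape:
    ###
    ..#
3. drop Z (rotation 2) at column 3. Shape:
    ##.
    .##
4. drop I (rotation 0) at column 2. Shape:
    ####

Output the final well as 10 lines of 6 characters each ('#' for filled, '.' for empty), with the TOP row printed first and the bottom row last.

Drop 1: J rot1 at col 0 lands with bottom-row=0; cleared 0 line(s) (total 0); column heights now [3 3 0 0 0 0], max=3
Drop 2: J rot2 at col 1 lands with bottom-row=2; cleared 0 line(s) (total 0); column heights now [3 4 4 4 0 0], max=4
Drop 3: Z rot2 at col 3 lands with bottom-row=3; cleared 0 line(s) (total 0); column heights now [3 4 4 5 5 4], max=5
Drop 4: I rot0 at col 2 lands with bottom-row=5; cleared 0 line(s) (total 0); column heights now [3 4 6 6 6 6], max=6

Answer: ......
......
......
......
..####
...##.
.#####
##.#..
#.....
#.....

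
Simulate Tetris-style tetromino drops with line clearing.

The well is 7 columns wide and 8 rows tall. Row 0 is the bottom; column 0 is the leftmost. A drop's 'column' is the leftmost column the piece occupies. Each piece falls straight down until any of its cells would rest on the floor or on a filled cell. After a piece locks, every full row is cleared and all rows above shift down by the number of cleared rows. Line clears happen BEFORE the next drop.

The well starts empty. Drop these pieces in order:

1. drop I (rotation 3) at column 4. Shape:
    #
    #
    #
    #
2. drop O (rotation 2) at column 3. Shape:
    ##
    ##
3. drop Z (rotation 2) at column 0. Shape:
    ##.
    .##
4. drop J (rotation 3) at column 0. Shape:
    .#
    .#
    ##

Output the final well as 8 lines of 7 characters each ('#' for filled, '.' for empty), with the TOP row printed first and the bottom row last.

Drop 1: I rot3 at col 4 lands with bottom-row=0; cleared 0 line(s) (total 0); column heights now [0 0 0 0 4 0 0], max=4
Drop 2: O rot2 at col 3 lands with bottom-row=4; cleared 0 line(s) (total 0); column heights now [0 0 0 6 6 0 0], max=6
Drop 3: Z rot2 at col 0 lands with bottom-row=0; cleared 0 line(s) (total 0); column heights now [2 2 1 6 6 0 0], max=6
Drop 4: J rot3 at col 0 lands with bottom-row=2; cleared 0 line(s) (total 0); column heights now [3 5 1 6 6 0 0], max=6

Answer: .......
.......
...##..
.#.##..
.#..#..
##..#..
##..#..
.##.#..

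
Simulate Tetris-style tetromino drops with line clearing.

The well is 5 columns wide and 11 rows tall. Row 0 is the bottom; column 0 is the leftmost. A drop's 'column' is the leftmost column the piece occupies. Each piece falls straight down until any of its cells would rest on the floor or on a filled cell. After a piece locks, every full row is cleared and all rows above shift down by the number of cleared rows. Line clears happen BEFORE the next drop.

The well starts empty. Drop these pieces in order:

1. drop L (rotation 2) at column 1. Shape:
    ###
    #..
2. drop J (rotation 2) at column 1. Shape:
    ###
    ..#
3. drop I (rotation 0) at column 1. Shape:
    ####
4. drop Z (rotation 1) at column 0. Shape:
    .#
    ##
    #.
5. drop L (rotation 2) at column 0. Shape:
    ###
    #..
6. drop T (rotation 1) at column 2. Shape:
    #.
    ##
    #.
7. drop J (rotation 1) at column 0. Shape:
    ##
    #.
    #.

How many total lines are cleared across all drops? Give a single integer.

Drop 1: L rot2 at col 1 lands with bottom-row=0; cleared 0 line(s) (total 0); column heights now [0 2 2 2 0], max=2
Drop 2: J rot2 at col 1 lands with bottom-row=2; cleared 0 line(s) (total 0); column heights now [0 4 4 4 0], max=4
Drop 3: I rot0 at col 1 lands with bottom-row=4; cleared 0 line(s) (total 0); column heights now [0 5 5 5 5], max=5
Drop 4: Z rot1 at col 0 lands with bottom-row=4; cleared 1 line(s) (total 1); column heights now [5 6 4 4 0], max=6
Drop 5: L rot2 at col 0 lands with bottom-row=5; cleared 0 line(s) (total 1); column heights now [7 7 7 4 0], max=7
Drop 6: T rot1 at col 2 lands with bottom-row=7; cleared 0 line(s) (total 1); column heights now [7 7 10 9 0], max=10
Drop 7: J rot1 at col 0 lands with bottom-row=7; cleared 0 line(s) (total 1); column heights now [10 10 10 9 0], max=10

Answer: 1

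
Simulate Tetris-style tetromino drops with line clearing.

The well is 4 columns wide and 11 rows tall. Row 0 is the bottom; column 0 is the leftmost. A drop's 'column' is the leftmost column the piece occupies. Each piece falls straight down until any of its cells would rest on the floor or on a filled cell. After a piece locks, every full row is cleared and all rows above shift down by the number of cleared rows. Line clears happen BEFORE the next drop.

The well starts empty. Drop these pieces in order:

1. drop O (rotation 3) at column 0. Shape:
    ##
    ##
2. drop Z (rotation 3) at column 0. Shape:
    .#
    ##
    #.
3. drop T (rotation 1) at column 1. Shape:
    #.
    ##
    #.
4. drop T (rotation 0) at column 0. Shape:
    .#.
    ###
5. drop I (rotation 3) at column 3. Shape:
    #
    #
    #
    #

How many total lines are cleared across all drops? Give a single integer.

Drop 1: O rot3 at col 0 lands with bottom-row=0; cleared 0 line(s) (total 0); column heights now [2 2 0 0], max=2
Drop 2: Z rot3 at col 0 lands with bottom-row=2; cleared 0 line(s) (total 0); column heights now [4 5 0 0], max=5
Drop 3: T rot1 at col 1 lands with bottom-row=5; cleared 0 line(s) (total 0); column heights now [4 8 7 0], max=8
Drop 4: T rot0 at col 0 lands with bottom-row=8; cleared 0 line(s) (total 0); column heights now [9 10 9 0], max=10
Drop 5: I rot3 at col 3 lands with bottom-row=0; cleared 0 line(s) (total 0); column heights now [9 10 9 4], max=10

Answer: 0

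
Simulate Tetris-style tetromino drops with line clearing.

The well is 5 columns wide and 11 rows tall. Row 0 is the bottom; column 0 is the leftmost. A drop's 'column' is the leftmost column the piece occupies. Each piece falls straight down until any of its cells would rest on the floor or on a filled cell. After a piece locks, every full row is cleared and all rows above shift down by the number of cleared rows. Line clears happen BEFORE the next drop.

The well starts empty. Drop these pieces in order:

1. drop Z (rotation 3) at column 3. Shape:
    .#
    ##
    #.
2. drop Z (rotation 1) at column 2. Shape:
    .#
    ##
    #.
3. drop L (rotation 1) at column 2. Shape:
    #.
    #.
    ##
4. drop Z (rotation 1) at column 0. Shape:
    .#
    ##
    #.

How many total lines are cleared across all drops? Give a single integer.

Drop 1: Z rot3 at col 3 lands with bottom-row=0; cleared 0 line(s) (total 0); column heights now [0 0 0 2 3], max=3
Drop 2: Z rot1 at col 2 lands with bottom-row=1; cleared 0 line(s) (total 0); column heights now [0 0 3 4 3], max=4
Drop 3: L rot1 at col 2 lands with bottom-row=4; cleared 0 line(s) (total 0); column heights now [0 0 7 5 3], max=7
Drop 4: Z rot1 at col 0 lands with bottom-row=0; cleared 1 line(s) (total 1); column heights now [1 2 6 4 2], max=6

Answer: 1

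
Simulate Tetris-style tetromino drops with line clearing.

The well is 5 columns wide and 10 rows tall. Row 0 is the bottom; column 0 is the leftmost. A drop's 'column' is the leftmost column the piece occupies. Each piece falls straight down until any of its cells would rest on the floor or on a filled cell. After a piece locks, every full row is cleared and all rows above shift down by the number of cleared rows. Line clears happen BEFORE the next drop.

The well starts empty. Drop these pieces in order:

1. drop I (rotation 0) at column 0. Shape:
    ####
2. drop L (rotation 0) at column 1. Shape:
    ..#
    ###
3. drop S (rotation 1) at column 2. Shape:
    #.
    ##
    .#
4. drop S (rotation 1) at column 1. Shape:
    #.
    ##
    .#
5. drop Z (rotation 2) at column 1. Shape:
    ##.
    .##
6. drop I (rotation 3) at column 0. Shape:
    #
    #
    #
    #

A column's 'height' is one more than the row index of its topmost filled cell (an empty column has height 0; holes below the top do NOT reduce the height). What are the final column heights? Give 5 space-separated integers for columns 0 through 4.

Drop 1: I rot0 at col 0 lands with bottom-row=0; cleared 0 line(s) (total 0); column heights now [1 1 1 1 0], max=1
Drop 2: L rot0 at col 1 lands with bottom-row=1; cleared 0 line(s) (total 0); column heights now [1 2 2 3 0], max=3
Drop 3: S rot1 at col 2 lands with bottom-row=3; cleared 0 line(s) (total 0); column heights now [1 2 6 5 0], max=6
Drop 4: S rot1 at col 1 lands with bottom-row=6; cleared 0 line(s) (total 0); column heights now [1 9 8 5 0], max=9
Drop 5: Z rot2 at col 1 lands with bottom-row=8; cleared 0 line(s) (total 0); column heights now [1 10 10 9 0], max=10
Drop 6: I rot3 at col 0 lands with bottom-row=1; cleared 0 line(s) (total 0); column heights now [5 10 10 9 0], max=10

Answer: 5 10 10 9 0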